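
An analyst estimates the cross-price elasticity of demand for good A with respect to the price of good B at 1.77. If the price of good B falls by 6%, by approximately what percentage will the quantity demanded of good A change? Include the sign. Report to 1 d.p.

-10.6%

%ΔQ ≈ ε × %ΔP of good B = 1.77 × (-6%) = -10.6%.
Demand for good A falls by about 10.6%.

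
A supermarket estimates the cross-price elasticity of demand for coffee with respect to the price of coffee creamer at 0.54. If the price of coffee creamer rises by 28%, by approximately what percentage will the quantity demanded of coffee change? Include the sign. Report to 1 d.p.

%ΔQ ≈ ε × %ΔP of coffee creamer = 0.54 × (28%) = 15.1%.
Demand for coffee rises by about 15.1%.

15.1%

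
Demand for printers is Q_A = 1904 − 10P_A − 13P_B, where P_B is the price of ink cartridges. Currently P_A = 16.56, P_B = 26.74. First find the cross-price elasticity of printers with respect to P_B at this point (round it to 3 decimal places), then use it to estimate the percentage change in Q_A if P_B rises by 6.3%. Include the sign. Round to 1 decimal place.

-1.6%

At P_A = 16.56, P_B = 26.74: Q_A = 1390.78.
∂Q_A/∂P_B = -13.
ε = (∂Q_A/∂P_B)(P_B/Q_A) = -13.0000 × 26.74/1390.78 ≈ -0.250.
%ΔQ_A ≈ ε × %ΔP_B = -0.250 × (6.3%) = -1.6%.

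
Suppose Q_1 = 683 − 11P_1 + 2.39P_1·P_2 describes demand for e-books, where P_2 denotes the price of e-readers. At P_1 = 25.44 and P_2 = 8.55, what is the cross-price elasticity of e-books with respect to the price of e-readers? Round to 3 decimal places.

At P_1 = 25.44 and P_2 = 8.55: Q_1 = 923.014.
∂Q_1/∂P_2 = 2.39P_1 = 2.39(25.44) = 60.8016.
ε = (∂Q_1/∂P_2)(P_2/Q_1) = 60.8016 × (8.55/923.014) ≈ 0.563.
ε > 0: substitutes.

0.563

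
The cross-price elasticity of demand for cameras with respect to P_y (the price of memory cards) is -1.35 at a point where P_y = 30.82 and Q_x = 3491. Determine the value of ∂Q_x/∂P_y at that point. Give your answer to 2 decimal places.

ε = (∂Q_x/∂P_y)·(P_y/Q_x) ⇒ ∂Q_x/∂P_y = ε·Q_x/P_y = -1.35 × 3491/30.82 ≈ -152.92.

-152.92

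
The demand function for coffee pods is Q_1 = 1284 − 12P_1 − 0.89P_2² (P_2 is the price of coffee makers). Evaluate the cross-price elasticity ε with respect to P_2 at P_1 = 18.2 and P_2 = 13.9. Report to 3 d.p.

At P_1 = 18.2 and P_2 = 13.9: Q_1 = 893.643.
∂Q_1/∂P_2 = -1.78P_2 = -1.78(13.9) = -24.7420.
ε = (∂Q_1/∂P_2)(P_2/Q_1) = -24.7420 × (13.9/893.643) ≈ -0.385.
ε < 0: complements.

-0.385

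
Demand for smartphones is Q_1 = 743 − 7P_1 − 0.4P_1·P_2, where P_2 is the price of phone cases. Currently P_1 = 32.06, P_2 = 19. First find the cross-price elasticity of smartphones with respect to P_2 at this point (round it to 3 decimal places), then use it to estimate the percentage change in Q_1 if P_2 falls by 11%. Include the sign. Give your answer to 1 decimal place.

At P_1 = 32.06, P_2 = 19: Q_1 = 274.924.
∂Q_1/∂P_2 = -0.4P_1 = -12.8240.
ε = (∂Q_1/∂P_2)(P_2/Q_1) = -12.8240 × 19/274.924 ≈ -0.886.
%ΔQ_1 ≈ ε × %ΔP_2 = -0.886 × (-11%) = 9.7%.

9.7%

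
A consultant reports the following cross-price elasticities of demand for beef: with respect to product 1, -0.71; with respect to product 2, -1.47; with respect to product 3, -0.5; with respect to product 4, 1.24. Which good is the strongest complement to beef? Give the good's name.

Complements have ε < 0. The most negative value is -1.47 (product 2).

product 2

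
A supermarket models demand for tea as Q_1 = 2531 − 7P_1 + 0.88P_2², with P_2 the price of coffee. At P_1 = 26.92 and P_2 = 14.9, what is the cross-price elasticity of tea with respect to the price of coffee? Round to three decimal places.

At P_1 = 26.92 and P_2 = 14.9: Q_1 = 2537.929.
∂Q_1/∂P_2 = 1.76P_2 = 1.76(14.9) = 26.2240.
ε = (∂Q_1/∂P_2)(P_2/Q_1) = 26.2240 × (14.9/2537.929) ≈ 0.154.
ε > 0: substitutes.

0.154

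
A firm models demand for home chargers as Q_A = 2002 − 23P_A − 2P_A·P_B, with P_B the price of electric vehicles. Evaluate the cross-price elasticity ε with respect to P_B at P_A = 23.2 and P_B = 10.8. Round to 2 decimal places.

-0.52

At P_A = 23.2 and P_B = 10.8: Q_A = 967.28.
∂Q_A/∂P_B = -2P_A = -2(23.2) = -46.4000.
ε = (∂Q_A/∂P_B)(P_B/Q_A) = -46.4000 × (10.8/967.28) ≈ -0.52.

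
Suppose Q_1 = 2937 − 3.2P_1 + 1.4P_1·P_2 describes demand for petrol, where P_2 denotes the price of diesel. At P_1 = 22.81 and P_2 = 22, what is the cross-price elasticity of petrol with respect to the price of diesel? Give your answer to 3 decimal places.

At P_1 = 22.81 and P_2 = 22: Q_1 = 3566.556.
∂Q_1/∂P_2 = 1.4P_1 = 1.4(22.81) = 31.9340.
ε = (∂Q_1/∂P_2)(P_2/Q_1) = 31.9340 × (22/3566.556) ≈ 0.197.
ε > 0: substitutes.

0.197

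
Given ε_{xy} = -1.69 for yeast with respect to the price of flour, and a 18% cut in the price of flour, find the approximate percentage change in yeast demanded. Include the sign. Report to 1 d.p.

30.4%

%ΔQ ≈ ε × %ΔP of flour = -1.69 × (-18%) = 30.4%.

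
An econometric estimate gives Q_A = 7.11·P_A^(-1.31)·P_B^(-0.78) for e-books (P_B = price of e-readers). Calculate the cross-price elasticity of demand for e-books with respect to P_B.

-0.78

In a log-linear (constant-elasticity) demand function, the coefficient on the exponent of P_B is the cross-price elasticity.
ε = -0.78. Negative, so e-books and e-readers are complements.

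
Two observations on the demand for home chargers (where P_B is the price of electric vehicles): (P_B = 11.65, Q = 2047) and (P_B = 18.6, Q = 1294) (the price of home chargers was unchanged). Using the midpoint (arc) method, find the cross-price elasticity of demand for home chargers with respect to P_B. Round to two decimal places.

-0.98

ΔQ_A = 1294 − 2047 = -753; ΔP_B = 18.6 − 11.65 = 6.95.
Midpoints: Q̄_A = 1670.5, P̄_B = 15.12.
ε = (ΔQ_A/Q̄_A)/(ΔP_B/P̄_B) = (-753/1670.5)/(6.95/15.12) ≈ -0.98.
ε < 0: home chargers and electric vehicles are complements.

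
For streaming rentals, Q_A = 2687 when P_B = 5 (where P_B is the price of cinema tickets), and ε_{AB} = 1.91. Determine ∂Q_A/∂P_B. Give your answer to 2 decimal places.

1026.43

ε = (∂Q_A/∂P_B)·(P_B/Q_A) ⇒ ∂Q_A/∂P_B = ε·Q_A/P_B = 1.91 × 2687/5 ≈ 1026.43.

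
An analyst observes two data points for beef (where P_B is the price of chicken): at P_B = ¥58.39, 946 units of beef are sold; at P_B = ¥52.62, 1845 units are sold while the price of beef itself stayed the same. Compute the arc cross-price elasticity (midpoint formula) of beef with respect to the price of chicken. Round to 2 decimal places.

-6.20

ΔQ_A = 1845 − 946 = 899; ΔP_B = 52.62 − 58.39 = -5.77.
Midpoints: Q̄_A = 1395.5, P̄_B = 55.50.
ε = (ΔQ_A/Q̄_A)/(ΔP_B/P̄_B) = (899/1395.5)/(-5.77/55.50) ≈ -6.20.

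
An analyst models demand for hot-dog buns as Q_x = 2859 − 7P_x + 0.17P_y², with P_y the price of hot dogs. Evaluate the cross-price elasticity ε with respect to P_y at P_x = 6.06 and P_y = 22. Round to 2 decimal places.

0.06

At P_x = 6.06 and P_y = 22: Q_x = 2898.86.
∂Q_x/∂P_y = 0.34P_y = 0.34(22) = 7.4800.
ε = (∂Q_x/∂P_y)(P_y/Q_x) = 7.4800 × (22/2898.86) ≈ 0.06.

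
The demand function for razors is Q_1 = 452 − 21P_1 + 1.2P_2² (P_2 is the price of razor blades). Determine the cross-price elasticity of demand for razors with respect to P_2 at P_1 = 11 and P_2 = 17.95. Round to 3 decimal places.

1.273

At P_1 = 11 and P_2 = 17.95: Q_1 = 607.643.
∂Q_1/∂P_2 = 2.4P_2 = 2.4(17.95) = 43.0800.
ε = (∂Q_1/∂P_2)(P_2/Q_1) = 43.0800 × (17.95/607.643) ≈ 1.273.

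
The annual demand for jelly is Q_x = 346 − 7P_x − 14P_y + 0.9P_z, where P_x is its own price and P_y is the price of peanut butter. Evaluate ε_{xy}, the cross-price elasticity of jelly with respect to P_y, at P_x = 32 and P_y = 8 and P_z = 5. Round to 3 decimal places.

-7.724

At P_x = 32 and P_y = 8 and P_z = 5: Q_x = 14.5.
∂Q_x/∂P_y = -14.
ε = (∂Q_x/∂P_y)(P_y/Q_x) = -14 × (8/14.5) ≈ -7.724.
Since ε < 0, jelly and peanut butter are complements.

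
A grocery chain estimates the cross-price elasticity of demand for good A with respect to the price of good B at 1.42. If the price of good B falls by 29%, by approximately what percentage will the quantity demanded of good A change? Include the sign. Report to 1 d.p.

-41.2%

%ΔQ ≈ ε × %ΔP of good B = 1.42 × (-29%) = -41.2%.
Demand for good A falls by about 41.2%.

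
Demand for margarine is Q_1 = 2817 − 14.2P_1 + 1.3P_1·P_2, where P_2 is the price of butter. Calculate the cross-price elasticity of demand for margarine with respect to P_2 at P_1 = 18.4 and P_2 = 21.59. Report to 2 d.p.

At P_1 = 18.4 and P_2 = 21.59: Q_1 = 3072.153.
∂Q_1/∂P_2 = 1.3P_1 = 1.3(18.4) = 23.9200.
ε = (∂Q_1/∂P_2)(P_2/Q_1) = 23.9200 × (21.59/3072.153) ≈ 0.17.
ε > 0: substitutes.

0.17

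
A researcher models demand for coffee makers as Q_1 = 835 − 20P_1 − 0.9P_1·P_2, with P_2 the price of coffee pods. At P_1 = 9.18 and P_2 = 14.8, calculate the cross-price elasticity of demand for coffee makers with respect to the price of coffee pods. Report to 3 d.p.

At P_1 = 9.18 and P_2 = 14.8: Q_1 = 529.122.
∂Q_1/∂P_2 = -0.9P_1 = -0.9(9.18) = -8.2620.
ε = (∂Q_1/∂P_2)(P_2/Q_1) = -8.2620 × (14.8/529.122) ≈ -0.231.

-0.231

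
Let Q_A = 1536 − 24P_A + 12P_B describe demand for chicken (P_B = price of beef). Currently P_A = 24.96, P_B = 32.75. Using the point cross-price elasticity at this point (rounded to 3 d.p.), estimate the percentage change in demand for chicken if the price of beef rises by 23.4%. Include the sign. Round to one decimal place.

At P_A = 24.96, P_B = 32.75: Q_A = 1329.96.
∂Q_A/∂P_B = 12.
ε = (∂Q_A/∂P_B)(P_B/Q_A) = 12.0000 × 32.75/1329.96 ≈ 0.295.
%ΔQ_A ≈ ε × %ΔP_B = 0.295 × (23.4%) = 6.9%.

6.9%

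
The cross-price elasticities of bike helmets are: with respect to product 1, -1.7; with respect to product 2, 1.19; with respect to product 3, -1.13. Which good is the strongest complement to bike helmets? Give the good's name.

product 1

Complements have ε < 0. The most negative value is -1.7 (product 1).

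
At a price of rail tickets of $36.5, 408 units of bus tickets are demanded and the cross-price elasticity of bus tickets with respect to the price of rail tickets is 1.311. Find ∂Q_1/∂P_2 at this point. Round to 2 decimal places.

14.65

ε = (∂Q_1/∂P_2)·(P_2/Q_1) ⇒ ∂Q_1/∂P_2 = ε·Q_1/P_2 = 1.311 × 408/36.5 ≈ 14.65.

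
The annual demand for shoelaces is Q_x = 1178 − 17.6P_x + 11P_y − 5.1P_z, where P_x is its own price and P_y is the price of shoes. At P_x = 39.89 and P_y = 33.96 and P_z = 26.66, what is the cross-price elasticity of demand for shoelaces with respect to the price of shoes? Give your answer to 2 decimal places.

0.52

At P_x = 39.89 and P_y = 33.96 and P_z = 26.66: Q_x = 713.53.
∂Q_x/∂P_y = 11.
ε = (∂Q_x/∂P_y)(P_y/Q_x) = 11 × (33.96/713.53) ≈ 0.52.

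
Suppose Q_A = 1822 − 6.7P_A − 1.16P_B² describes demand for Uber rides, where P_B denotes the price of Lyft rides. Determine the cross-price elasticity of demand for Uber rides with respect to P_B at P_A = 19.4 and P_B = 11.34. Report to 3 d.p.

At P_A = 19.4 and P_B = 11.34: Q_A = 1542.849.
∂Q_A/∂P_B = -2.32P_B = -2.32(11.34) = -26.3088.
ε = (∂Q_A/∂P_B)(P_B/Q_A) = -26.3088 × (11.34/1542.849) ≈ -0.193.

-0.193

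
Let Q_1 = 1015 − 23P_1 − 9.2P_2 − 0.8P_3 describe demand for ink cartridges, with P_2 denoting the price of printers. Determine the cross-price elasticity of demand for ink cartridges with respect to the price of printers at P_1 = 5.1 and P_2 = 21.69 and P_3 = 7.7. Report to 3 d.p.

-0.288

At P_1 = 5.1 and P_2 = 21.69 and P_3 = 7.7: Q_1 = 691.992.
∂Q_1/∂P_2 = -9.2.
ε = (∂Q_1/∂P_2)(P_2/Q_1) = -9.2 × (21.69/691.992) ≈ -0.288.
Since ε < 0, ink cartridges and printers are complements.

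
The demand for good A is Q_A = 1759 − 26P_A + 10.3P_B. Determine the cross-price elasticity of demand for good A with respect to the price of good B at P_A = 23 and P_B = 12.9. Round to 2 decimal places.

0.10

At P_A = 23 and P_B = 12.9: Q_A = 1293.87.
∂Q_A/∂P_B = 10.3.
ε = (∂Q_A/∂P_B)(P_B/Q_A) = 10.3 × (12.9/1293.87) ≈ 0.10.
Since ε > 0, good A and good B are substitutes.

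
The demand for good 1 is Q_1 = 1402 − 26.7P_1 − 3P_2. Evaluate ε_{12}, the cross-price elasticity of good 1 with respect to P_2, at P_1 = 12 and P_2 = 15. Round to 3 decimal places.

At P_1 = 12 and P_2 = 15: Q_1 = 1036.6.
∂Q_1/∂P_2 = -3.
ε = (∂Q_1/∂P_2)(P_2/Q_1) = -3 × (15/1036.6) ≈ -0.043.

-0.043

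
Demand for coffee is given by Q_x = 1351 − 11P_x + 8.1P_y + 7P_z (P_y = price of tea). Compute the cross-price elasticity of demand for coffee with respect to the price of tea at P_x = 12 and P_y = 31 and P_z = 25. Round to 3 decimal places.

0.153

At P_x = 12 and P_y = 31 and P_z = 25: Q_x = 1645.1.
∂Q_x/∂P_y = 8.1.
ε = (∂Q_x/∂P_y)(P_y/Q_x) = 8.1 × (31/1645.1) ≈ 0.153.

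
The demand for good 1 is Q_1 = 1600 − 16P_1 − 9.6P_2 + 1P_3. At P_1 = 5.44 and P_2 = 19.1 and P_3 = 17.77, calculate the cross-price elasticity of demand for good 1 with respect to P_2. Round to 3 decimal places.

-0.136

At P_1 = 5.44 and P_2 = 19.1 and P_3 = 17.77: Q_1 = 1347.37.
∂Q_1/∂P_2 = -9.6.
ε = (∂Q_1/∂P_2)(P_2/Q_1) = -9.6 × (19.1/1347.37) ≈ -0.136.
Since ε < 0, good 1 and good 2 are complements.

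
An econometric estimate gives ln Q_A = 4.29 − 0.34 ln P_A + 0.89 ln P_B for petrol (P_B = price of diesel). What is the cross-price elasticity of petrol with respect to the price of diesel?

In a log-linear (constant-elasticity) demand function, the coefficient on ln P_B is the cross-price elasticity.
ε = 0.89. Positive, so petrol and diesel are substitutes.

0.89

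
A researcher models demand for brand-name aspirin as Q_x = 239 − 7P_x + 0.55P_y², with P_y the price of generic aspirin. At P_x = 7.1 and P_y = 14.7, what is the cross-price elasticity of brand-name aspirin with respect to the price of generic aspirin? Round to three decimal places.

At P_x = 7.1 and P_y = 14.7: Q_x = 308.149.
∂Q_x/∂P_y = 1.1P_y = 1.1(14.7) = 16.1700.
ε = (∂Q_x/∂P_y)(P_y/Q_x) = 16.1700 × (14.7/308.149) ≈ 0.771.

0.771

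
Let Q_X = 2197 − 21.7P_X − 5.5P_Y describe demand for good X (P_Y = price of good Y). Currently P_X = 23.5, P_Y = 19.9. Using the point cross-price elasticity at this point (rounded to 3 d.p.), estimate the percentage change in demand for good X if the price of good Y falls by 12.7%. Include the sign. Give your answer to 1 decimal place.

0.9%

At P_X = 23.5, P_Y = 19.9: Q_X = 1577.6.
∂Q_X/∂P_Y = -5.5.
ε = (∂Q_X/∂P_Y)(P_Y/Q_X) = -5.5000 × 19.9/1577.6 ≈ -0.069.
%ΔQ_X ≈ ε × %ΔP_Y = -0.069 × (-12.7%) = 0.9%.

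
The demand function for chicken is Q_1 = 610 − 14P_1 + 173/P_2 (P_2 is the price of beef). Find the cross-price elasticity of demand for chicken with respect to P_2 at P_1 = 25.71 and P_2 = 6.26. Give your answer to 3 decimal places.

-0.100

At P_1 = 25.71 and P_2 = 6.26: Q_1 = 277.696.
∂Q_1/∂P_2 = −173/P_2² = -4.4147.
ε = (∂Q_1/∂P_2)(P_2/Q_1) = -4.4147 × (6.26/277.696) ≈ -0.100.
ε < 0: complements.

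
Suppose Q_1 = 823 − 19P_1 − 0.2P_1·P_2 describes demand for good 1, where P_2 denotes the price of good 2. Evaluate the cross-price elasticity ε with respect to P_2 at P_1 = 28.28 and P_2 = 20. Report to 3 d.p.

At P_1 = 28.28 and P_2 = 20: Q_1 = 172.56.
∂Q_1/∂P_2 = -0.2P_1 = -0.2(28.28) = -5.6560.
ε = (∂Q_1/∂P_2)(P_2/Q_1) = -5.6560 × (20/172.56) ≈ -0.656.

-0.656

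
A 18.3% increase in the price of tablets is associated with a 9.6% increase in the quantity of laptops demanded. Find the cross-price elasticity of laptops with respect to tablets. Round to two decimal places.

ε = (%ΔQ of laptops) / (%ΔP of tablets) = (9.6%) / (18.3%) ≈ 0.52.

0.52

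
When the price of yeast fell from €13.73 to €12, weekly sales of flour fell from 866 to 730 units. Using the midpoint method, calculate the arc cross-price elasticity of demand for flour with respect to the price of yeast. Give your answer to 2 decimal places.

ΔQ_A = 730 − 866 = -136; ΔP_B = 12 − 13.73 = -1.73.
Midpoints: Q̄_A = 798.0, P̄_B = 12.87.
ε = (ΔQ_A/Q̄_A)/(ΔP_B/P̄_B) = (-136/798.0)/(-1.73/12.87) ≈ 1.27.
ε > 0: flour and yeast are substitutes.

1.27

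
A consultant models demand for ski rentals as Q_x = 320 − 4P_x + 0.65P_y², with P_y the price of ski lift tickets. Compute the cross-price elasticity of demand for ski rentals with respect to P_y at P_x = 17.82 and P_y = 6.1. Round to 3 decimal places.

0.177

At P_x = 17.82 and P_y = 6.1: Q_x = 272.906.
∂Q_x/∂P_y = 1.3P_y = 1.3(6.1) = 7.9300.
ε = (∂Q_x/∂P_y)(P_y/Q_x) = 7.9300 × (6.1/272.906) ≈ 0.177.
ε > 0: substitutes.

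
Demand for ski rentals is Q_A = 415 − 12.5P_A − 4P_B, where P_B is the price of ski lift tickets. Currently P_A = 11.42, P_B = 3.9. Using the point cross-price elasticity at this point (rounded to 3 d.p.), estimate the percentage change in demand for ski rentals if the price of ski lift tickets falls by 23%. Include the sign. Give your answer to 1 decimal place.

At P_A = 11.42, P_B = 3.9: Q_A = 256.65.
∂Q_A/∂P_B = -4.
ε = (∂Q_A/∂P_B)(P_B/Q_A) = -4.0000 × 3.9/256.65 ≈ -0.061.
%ΔQ_A ≈ ε × %ΔP_B = -0.061 × (-23%) = 1.4%.

1.4%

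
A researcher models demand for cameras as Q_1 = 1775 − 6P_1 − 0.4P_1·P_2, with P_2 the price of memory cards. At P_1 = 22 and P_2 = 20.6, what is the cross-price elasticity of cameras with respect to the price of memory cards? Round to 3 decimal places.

At P_1 = 22 and P_2 = 20.6: Q_1 = 1461.72.
∂Q_1/∂P_2 = -0.4P_1 = -0.4(22) = -8.8000.
ε = (∂Q_1/∂P_2)(P_2/Q_1) = -8.8000 × (20.6/1461.72) ≈ -0.124.
ε < 0: complements.

-0.124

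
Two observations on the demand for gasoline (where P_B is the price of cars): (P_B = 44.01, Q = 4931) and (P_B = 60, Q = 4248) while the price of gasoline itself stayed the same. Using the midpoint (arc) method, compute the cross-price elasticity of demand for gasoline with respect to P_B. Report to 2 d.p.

-0.48

ΔQ_A = 4248 − 4931 = -683; ΔP_B = 60 − 44.01 = 15.99.
Midpoints: Q̄_A = 4589.5, P̄_B = 52.00.
ε = (ΔQ_A/Q̄_A)/(ΔP_B/P̄_B) = (-683/4589.5)/(15.99/52.00) ≈ -0.48.
ε < 0: gasoline and cars are complements.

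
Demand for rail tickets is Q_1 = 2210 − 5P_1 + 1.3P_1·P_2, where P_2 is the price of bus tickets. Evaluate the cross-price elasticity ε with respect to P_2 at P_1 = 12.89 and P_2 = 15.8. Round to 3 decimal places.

0.110

At P_1 = 12.89 and P_2 = 15.8: Q_1 = 2410.311.
∂Q_1/∂P_2 = 1.3P_1 = 1.3(12.89) = 16.7570.
ε = (∂Q_1/∂P_2)(P_2/Q_1) = 16.7570 × (15.8/2410.311) ≈ 0.110.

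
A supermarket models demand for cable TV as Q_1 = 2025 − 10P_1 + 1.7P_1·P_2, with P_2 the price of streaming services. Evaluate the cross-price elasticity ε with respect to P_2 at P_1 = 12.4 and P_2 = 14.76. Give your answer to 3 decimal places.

0.141

At P_1 = 12.4 and P_2 = 14.76: Q_1 = 2212.141.
∂Q_1/∂P_2 = 1.7P_1 = 1.7(12.4) = 21.0800.
ε = (∂Q_1/∂P_2)(P_2/Q_1) = 21.0800 × (14.76/2212.141) ≈ 0.141.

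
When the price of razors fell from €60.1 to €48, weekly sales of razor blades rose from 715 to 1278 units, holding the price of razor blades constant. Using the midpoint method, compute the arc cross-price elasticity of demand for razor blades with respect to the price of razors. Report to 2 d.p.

ΔQ_A = 1278 − 715 = 563; ΔP_B = 48 − 60.1 = -12.1.
Midpoints: Q̄_A = 996.5, P̄_B = 54.05.
ε = (ΔQ_A/Q̄_A)/(ΔP_B/P̄_B) = (563/996.5)/(-12.1/54.05) ≈ -2.52.

-2.52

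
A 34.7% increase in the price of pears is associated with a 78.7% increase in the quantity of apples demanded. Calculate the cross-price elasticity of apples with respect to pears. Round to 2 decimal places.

ε = (%ΔQ of apples) / (%ΔP of pears) = (78.7%) / (34.7%) ≈ 2.27.

2.27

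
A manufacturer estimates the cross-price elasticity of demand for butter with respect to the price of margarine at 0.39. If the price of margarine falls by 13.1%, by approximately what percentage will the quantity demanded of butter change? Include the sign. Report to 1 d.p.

-5.1%

%ΔQ ≈ ε × %ΔP of margarine = 0.39 × (-13.1%) = -5.1%.
Demand for butter falls by about 5.1%.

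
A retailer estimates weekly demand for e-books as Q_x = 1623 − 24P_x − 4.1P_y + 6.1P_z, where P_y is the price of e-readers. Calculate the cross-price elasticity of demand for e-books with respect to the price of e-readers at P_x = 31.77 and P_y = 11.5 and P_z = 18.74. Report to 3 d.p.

-0.051

At P_x = 31.77 and P_y = 11.5 and P_z = 18.74: Q_x = 927.684.
∂Q_x/∂P_y = -4.1.
ε = (∂Q_x/∂P_y)(P_y/Q_x) = -4.1 × (11.5/927.684) ≈ -0.051.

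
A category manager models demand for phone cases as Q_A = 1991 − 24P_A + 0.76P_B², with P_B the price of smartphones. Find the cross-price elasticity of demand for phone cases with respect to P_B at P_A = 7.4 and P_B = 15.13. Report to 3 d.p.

0.175

At P_A = 7.4 and P_B = 15.13: Q_A = 1987.377.
∂Q_A/∂P_B = 1.52P_B = 1.52(15.13) = 22.9976.
ε = (∂Q_A/∂P_B)(P_B/Q_A) = 22.9976 × (15.13/1987.377) ≈ 0.175.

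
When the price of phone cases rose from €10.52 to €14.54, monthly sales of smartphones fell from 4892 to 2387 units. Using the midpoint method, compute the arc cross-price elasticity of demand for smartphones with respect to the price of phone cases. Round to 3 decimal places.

ΔQ_A = 2387 − 4892 = -2505; ΔP_B = 14.54 − 10.52 = 4.02.
Midpoints: Q̄_A = 3639.5, P̄_B = 12.53.
ε = (ΔQ_A/Q̄_A)/(ΔP_B/P̄_B) = (-2505/3639.5)/(4.02/12.53) ≈ -2.145.

-2.145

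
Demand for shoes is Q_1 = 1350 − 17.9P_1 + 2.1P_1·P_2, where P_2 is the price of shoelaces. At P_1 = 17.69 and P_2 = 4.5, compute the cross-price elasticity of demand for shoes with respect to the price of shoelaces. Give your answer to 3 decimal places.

0.139

At P_1 = 17.69 and P_2 = 4.5: Q_1 = 1200.519.
∂Q_1/∂P_2 = 2.1P_1 = 2.1(17.69) = 37.1490.
ε = (∂Q_1/∂P_2)(P_2/Q_1) = 37.1490 × (4.5/1200.519) ≈ 0.139.
ε > 0: substitutes.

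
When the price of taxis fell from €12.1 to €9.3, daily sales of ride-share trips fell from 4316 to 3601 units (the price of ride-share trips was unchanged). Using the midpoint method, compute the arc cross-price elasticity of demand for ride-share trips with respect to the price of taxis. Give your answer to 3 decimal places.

ΔQ_A = 3601 − 4316 = -715; ΔP_B = 9.3 − 12.1 = -2.8.
Midpoints: Q̄_A = 3958.5, P̄_B = 10.70.
ε = (ΔQ_A/Q̄_A)/(ΔP_B/P̄_B) = (-715/3958.5)/(-2.8/10.70) ≈ 0.690.
ε > 0: ride-share trips and taxis are substitutes.

0.690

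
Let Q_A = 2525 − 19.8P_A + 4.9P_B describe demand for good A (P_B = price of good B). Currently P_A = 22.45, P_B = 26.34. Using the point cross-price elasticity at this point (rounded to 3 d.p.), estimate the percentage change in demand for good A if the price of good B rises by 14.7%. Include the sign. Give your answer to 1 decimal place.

0.9%

At P_A = 22.45, P_B = 26.34: Q_A = 2209.556.
∂Q_A/∂P_B = 4.9.
ε = (∂Q_A/∂P_B)(P_B/Q_A) = 4.9000 × 26.34/2209.556 ≈ 0.058.
%ΔQ_A ≈ ε × %ΔP_B = 0.058 × (14.7%) = 0.9%.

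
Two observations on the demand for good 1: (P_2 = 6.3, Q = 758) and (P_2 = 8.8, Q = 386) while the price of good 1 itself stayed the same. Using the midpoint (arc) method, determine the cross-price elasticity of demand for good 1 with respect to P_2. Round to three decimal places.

ΔQ_1 = 386 − 758 = -372; ΔP_2 = 8.8 − 6.3 = 2.5.
Midpoints: Q̄_1 = 572.0, P̄_2 = 7.55.
ε = (ΔQ_1/Q̄_1)/(ΔP_2/P̄_2) = (-372/572.0)/(2.5/7.55) ≈ -1.964.
ε < 0: good 1 and good 2 are complements.

-1.964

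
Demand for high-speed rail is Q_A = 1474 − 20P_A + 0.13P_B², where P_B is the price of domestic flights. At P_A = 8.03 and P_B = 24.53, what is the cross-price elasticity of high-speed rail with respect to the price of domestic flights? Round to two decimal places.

At P_A = 8.03 and P_B = 24.53: Q_A = 1391.624.
∂Q_A/∂P_B = 0.26P_B = 0.26(24.53) = 6.3778.
ε = (∂Q_A/∂P_B)(P_B/Q_A) = 6.3778 × (24.53/1391.624) ≈ 0.11.

0.11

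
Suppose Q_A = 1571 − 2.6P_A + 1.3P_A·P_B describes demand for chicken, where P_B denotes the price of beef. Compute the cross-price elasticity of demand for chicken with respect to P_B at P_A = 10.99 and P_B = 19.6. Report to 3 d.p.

0.154

At P_A = 10.99 and P_B = 19.6: Q_A = 1822.451.
∂Q_A/∂P_B = 1.3P_A = 1.3(10.99) = 14.2870.
ε = (∂Q_A/∂P_B)(P_B/Q_A) = 14.2870 × (19.6/1822.451) ≈ 0.154.
ε > 0: substitutes.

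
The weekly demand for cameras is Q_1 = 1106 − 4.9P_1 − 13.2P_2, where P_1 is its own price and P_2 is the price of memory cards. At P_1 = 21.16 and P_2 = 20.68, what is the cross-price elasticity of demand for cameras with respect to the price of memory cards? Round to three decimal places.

-0.374

At P_1 = 21.16 and P_2 = 20.68: Q_1 = 729.34.
∂Q_1/∂P_2 = -13.2.
ε = (∂Q_1/∂P_2)(P_2/Q_1) = -13.2 × (20.68/729.34) ≈ -0.374.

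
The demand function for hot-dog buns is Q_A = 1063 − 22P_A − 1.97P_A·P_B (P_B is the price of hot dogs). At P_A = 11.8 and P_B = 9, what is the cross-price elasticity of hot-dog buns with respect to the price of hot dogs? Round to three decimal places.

At P_A = 11.8 and P_B = 9: Q_A = 594.186.
∂Q_A/∂P_B = -1.97P_A = -1.97(11.8) = -23.2460.
ε = (∂Q_A/∂P_B)(P_B/Q_A) = -23.2460 × (9/594.186) ≈ -0.352.
ε < 0: complements.

-0.352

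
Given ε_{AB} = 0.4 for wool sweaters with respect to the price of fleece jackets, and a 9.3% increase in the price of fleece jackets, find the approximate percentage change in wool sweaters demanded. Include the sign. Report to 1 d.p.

%ΔQ ≈ ε × %ΔP of fleece jackets = 0.4 × (9.3%) = 3.7%.

3.7%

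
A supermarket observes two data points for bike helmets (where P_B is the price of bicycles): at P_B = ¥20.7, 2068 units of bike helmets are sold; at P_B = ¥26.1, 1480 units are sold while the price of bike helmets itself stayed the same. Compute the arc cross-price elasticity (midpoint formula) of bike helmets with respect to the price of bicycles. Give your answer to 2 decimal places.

ΔQ_A = 1480 − 2068 = -588; ΔP_B = 26.1 − 20.7 = 5.4.
Midpoints: Q̄_A = 1774.0, P̄_B = 23.40.
ε = (ΔQ_A/Q̄_A)/(ΔP_B/P̄_B) = (-588/1774.0)/(5.4/23.40) ≈ -1.44.
ε < 0: bike helmets and bicycles are complements.

-1.44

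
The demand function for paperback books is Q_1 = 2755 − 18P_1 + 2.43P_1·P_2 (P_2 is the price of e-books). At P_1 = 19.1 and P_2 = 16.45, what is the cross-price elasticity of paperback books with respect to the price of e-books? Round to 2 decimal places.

At P_1 = 19.1 and P_2 = 16.45: Q_1 = 3174.694.
∂Q_1/∂P_2 = 2.43P_1 = 2.43(19.1) = 46.4130.
ε = (∂Q_1/∂P_2)(P_2/Q_1) = 46.4130 × (16.45/3174.694) ≈ 0.24.

0.24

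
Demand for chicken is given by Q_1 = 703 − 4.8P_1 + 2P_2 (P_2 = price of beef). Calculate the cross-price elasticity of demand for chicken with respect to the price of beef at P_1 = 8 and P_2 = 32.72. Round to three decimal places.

At P_1 = 8 and P_2 = 32.72: Q_1 = 730.04.
∂Q_1/∂P_2 = 2.
ε = (∂Q_1/∂P_2)(P_2/Q_1) = 2 × (32.72/730.04) ≈ 0.090.
Since ε > 0, chicken and beef are substitutes.

0.090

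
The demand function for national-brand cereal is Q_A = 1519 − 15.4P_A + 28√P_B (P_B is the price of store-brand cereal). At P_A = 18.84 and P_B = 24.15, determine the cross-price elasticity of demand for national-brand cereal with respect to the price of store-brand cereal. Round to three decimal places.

At P_A = 18.84 and P_B = 24.15: Q_A = 1366.463.
∂Q_A/∂P_B = 28/(2√P_B) = 28/(2√24.15) = 2.8488.
ε = (∂Q_A/∂P_B)(P_B/Q_A) = 2.8488 × (24.15/1366.463) ≈ 0.050.
ε > 0: substitutes.

0.050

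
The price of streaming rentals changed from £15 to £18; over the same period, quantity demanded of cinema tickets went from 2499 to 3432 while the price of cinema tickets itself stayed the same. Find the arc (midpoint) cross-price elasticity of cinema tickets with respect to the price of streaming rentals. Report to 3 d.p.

ΔQ_A = 3432 − 2499 = 933; ΔP_B = 18 − 15 = 3.
Midpoints: Q̄_A = 2965.5, P̄_B = 16.50.
ε = (ΔQ_A/Q̄_A)/(ΔP_B/P̄_B) = (933/2965.5)/(3/16.50) ≈ 1.730.
ε > 0: cinema tickets and streaming rentals are substitutes.

1.730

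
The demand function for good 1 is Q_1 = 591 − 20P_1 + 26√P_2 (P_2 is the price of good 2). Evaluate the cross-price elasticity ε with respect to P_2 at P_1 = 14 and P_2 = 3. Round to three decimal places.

0.063

At P_1 = 14 and P_2 = 3: Q_1 = 356.033.
∂Q_1/∂P_2 = 26/(2√P_2) = 26/(2√3) = 7.5056.
ε = (∂Q_1/∂P_2)(P_2/Q_1) = 7.5056 × (3/356.033) ≈ 0.063.
ε > 0: substitutes.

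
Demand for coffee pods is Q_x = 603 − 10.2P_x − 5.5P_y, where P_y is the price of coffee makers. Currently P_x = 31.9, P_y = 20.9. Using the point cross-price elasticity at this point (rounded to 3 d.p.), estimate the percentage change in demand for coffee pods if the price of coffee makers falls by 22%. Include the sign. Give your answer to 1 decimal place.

At P_x = 31.9, P_y = 20.9: Q_x = 162.67.
∂Q_x/∂P_y = -5.5.
ε = (∂Q_x/∂P_y)(P_y/Q_x) = -5.5000 × 20.9/162.67 ≈ -0.707.
%ΔQ_x ≈ ε × %ΔP_y = -0.707 × (-22%) = 15.6%.

15.6%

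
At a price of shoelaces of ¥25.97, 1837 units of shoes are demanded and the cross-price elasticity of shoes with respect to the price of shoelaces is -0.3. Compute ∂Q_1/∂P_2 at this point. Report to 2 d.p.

-21.22

ε = (∂Q_1/∂P_2)·(P_2/Q_1) ⇒ ∂Q_1/∂P_2 = ε·Q_1/P_2 = -0.3 × 1837/25.97 ≈ -21.22.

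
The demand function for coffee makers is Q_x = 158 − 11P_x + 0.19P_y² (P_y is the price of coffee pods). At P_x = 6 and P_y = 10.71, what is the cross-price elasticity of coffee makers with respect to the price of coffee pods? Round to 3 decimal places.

At P_x = 6 and P_y = 10.71: Q_x = 113.794.
∂Q_x/∂P_y = 0.38P_y = 0.38(10.71) = 4.0698.
ε = (∂Q_x/∂P_y)(P_y/Q_x) = 4.0698 × (10.71/113.794) ≈ 0.383.

0.383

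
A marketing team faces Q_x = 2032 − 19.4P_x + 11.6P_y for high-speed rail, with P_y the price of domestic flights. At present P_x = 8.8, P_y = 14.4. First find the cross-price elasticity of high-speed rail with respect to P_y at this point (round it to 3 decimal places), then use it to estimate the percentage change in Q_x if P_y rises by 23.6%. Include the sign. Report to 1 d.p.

1.9%

At P_x = 8.8, P_y = 14.4: Q_x = 2028.32.
∂Q_x/∂P_y = 11.6.
ε = (∂Q_x/∂P_y)(P_y/Q_x) = 11.6000 × 14.4/2028.32 ≈ 0.082.
%ΔQ_x ≈ ε × %ΔP_y = 0.082 × (23.6%) = 1.9%.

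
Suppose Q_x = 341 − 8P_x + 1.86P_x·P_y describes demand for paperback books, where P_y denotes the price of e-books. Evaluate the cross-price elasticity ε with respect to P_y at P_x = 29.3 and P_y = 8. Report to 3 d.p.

At P_x = 29.3 and P_y = 8: Q_x = 542.584.
∂Q_x/∂P_y = 1.86P_x = 1.86(29.3) = 54.4980.
ε = (∂Q_x/∂P_y)(P_y/Q_x) = 54.4980 × (8/542.584) ≈ 0.804.

0.804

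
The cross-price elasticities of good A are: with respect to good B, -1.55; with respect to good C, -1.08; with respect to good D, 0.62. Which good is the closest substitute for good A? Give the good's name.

Substitutes have ε > 0. Among the positive values, 0.62 (good D) is largest.

good D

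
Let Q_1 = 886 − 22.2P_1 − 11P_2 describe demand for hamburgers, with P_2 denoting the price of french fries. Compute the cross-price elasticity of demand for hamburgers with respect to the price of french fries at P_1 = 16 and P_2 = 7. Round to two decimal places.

At P_1 = 16 and P_2 = 7: Q_1 = 453.8.
∂Q_1/∂P_2 = -11.
ε = (∂Q_1/∂P_2)(P_2/Q_1) = -11 × (7/453.8) ≈ -0.17.
Since ε < 0, hamburgers and french fries are complements.

-0.17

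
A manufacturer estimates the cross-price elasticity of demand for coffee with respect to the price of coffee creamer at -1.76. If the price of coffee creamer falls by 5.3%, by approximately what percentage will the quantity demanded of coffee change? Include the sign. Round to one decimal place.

%ΔQ ≈ ε × %ΔP of coffee creamer = -1.76 × (-5.3%) = 9.3%.

9.3%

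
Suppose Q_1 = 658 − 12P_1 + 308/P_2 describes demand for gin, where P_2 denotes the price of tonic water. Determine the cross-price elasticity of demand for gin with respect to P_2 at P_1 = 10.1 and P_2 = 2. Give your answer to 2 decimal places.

-0.22

At P_1 = 10.1 and P_2 = 2: Q_1 = 690.8.
∂Q_1/∂P_2 = −308/P_2² = -77.0000.
ε = (∂Q_1/∂P_2)(P_2/Q_1) = -77.0000 × (2/690.8) ≈ -0.22.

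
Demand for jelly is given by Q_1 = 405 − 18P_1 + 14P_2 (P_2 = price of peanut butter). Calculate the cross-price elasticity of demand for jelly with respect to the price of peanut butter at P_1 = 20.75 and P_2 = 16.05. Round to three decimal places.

At P_1 = 20.75 and P_2 = 16.05: Q_1 = 256.2.
∂Q_1/∂P_2 = 14.
ε = (∂Q_1/∂P_2)(P_2/Q_1) = 14 × (16.05/256.2) ≈ 0.877.
Since ε > 0, jelly and peanut butter are substitutes.

0.877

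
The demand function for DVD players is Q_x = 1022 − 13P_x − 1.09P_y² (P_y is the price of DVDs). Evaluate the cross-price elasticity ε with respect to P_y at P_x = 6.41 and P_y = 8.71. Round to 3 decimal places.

-0.193

At P_x = 6.41 and P_y = 8.71: Q_x = 855.978.
∂Q_x/∂P_y = -2.18P_y = -2.18(8.71) = -18.9878.
ε = (∂Q_x/∂P_y)(P_y/Q_x) = -18.9878 × (8.71/855.978) ≈ -0.193.
ε < 0: complements.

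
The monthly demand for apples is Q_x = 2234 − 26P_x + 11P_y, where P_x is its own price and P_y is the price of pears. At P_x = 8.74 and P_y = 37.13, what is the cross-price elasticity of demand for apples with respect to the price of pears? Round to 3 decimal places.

0.169

At P_x = 8.74 and P_y = 37.13: Q_x = 2415.19.
∂Q_x/∂P_y = 11.
ε = (∂Q_x/∂P_y)(P_y/Q_x) = 11 × (37.13/2415.19) ≈ 0.169.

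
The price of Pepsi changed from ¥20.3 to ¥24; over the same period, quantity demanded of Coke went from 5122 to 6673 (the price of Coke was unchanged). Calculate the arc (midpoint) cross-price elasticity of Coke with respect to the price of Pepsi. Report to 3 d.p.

ΔQ_A = 6673 − 5122 = 1551; ΔP_B = 24 − 20.3 = 3.7.
Midpoints: Q̄_A = 5897.5, P̄_B = 22.15.
ε = (ΔQ_A/Q̄_A)/(ΔP_B/P̄_B) = (1551/5897.5)/(3.7/22.15) ≈ 1.574.

1.574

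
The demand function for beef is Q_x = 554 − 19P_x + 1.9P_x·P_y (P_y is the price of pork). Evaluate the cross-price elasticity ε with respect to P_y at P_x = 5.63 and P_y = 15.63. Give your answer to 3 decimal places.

0.272

At P_x = 5.63 and P_y = 15.63: Q_x = 614.224.
∂Q_x/∂P_y = 1.9P_x = 1.9(5.63) = 10.6970.
ε = (∂Q_x/∂P_y)(P_y/Q_x) = 10.6970 × (15.63/614.224) ≈ 0.272.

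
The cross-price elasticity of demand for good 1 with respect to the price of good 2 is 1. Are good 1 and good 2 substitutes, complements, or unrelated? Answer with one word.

ε = 1 > 0, so a higher price of good 2 raises demand for good 1: substitutes.

substitutes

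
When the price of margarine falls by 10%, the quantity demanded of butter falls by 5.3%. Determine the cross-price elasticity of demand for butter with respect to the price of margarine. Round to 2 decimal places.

0.53

ε = (%ΔQ of butter) / (%ΔP of margarine) = (-5.3%) / (-10%) ≈ 0.53.
Positive cross-price elasticity: substitutes.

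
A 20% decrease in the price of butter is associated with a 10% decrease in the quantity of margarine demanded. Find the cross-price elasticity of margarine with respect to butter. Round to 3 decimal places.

ε = (%ΔQ of margarine) / (%ΔP of butter) = (-10%) / (-20%) ≈ 0.500.
Positive cross-price elasticity: substitutes.

0.500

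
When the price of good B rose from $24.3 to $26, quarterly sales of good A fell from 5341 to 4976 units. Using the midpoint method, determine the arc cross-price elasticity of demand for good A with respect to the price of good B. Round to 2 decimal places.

ΔQ_A = 4976 − 5341 = -365; ΔP_B = 26 − 24.3 = 1.7.
Midpoints: Q̄_A = 5158.5, P̄_B = 25.15.
ε = (ΔQ_A/Q̄_A)/(ΔP_B/P̄_B) = (-365/5158.5)/(1.7/25.15) ≈ -1.05.

-1.05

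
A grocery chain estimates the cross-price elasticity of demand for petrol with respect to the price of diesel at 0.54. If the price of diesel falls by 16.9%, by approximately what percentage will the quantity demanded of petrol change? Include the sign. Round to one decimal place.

-9.1%

%ΔQ ≈ ε × %ΔP of diesel = 0.54 × (-16.9%) = -9.1%.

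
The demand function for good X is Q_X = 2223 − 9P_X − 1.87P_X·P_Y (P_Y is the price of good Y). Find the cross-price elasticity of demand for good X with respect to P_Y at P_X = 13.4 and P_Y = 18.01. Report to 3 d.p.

At P_X = 13.4 and P_Y = 18.01: Q_X = 1651.105.
∂Q_X/∂P_Y = -1.87P_X = -1.87(13.4) = -25.0580.
ε = (∂Q_X/∂P_Y)(P_Y/Q_X) = -25.0580 × (18.01/1651.105) ≈ -0.273.

-0.273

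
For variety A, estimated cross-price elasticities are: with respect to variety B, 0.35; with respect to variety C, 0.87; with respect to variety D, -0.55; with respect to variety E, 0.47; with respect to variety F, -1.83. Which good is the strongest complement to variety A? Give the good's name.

variety F

Complements have ε < 0. The most negative value is -1.83 (variety F).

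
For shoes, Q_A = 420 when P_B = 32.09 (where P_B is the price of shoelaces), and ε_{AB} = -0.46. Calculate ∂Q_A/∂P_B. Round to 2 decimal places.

ε = (∂Q_A/∂P_B)·(P_B/Q_A) ⇒ ∂Q_A/∂P_B = ε·Q_A/P_B = -0.46 × 420/32.09 ≈ -6.02.

-6.02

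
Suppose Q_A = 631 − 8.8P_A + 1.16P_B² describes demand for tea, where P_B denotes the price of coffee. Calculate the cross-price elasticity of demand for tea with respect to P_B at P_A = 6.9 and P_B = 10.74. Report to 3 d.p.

At P_A = 6.9 and P_B = 10.74: Q_A = 704.083.
∂Q_A/∂P_B = 2.32P_B = 2.32(10.74) = 24.9168.
ε = (∂Q_A/∂P_B)(P_B/Q_A) = 24.9168 × (10.74/704.083) ≈ 0.380.
ε > 0: substitutes.

0.380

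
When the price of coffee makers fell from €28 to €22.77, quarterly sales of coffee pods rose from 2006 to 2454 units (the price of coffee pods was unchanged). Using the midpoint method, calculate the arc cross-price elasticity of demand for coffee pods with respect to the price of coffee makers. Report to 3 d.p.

ΔQ_A = 2454 − 2006 = 448; ΔP_B = 22.77 − 28 = -5.23.
Midpoints: Q̄_A = 2230.0, P̄_B = 25.38.
ε = (ΔQ_A/Q̄_A)/(ΔP_B/P̄_B) = (448/2230.0)/(-5.23/25.38) ≈ -0.975.

-0.975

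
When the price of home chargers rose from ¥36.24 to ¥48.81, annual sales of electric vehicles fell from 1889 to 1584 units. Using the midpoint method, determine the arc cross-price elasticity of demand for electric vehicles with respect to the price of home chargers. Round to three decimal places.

-0.594

ΔQ_A = 1584 − 1889 = -305; ΔP_B = 48.81 − 36.24 = 12.57.
Midpoints: Q̄_A = 1736.5, P̄_B = 42.53.
ε = (ΔQ_A/Q̄_A)/(ΔP_B/P̄_B) = (-305/1736.5)/(12.57/42.53) ≈ -0.594.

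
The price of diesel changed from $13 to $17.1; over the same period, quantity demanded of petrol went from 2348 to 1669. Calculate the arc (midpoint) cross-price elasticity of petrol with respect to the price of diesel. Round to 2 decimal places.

ΔQ_A = 1669 − 2348 = -679; ΔP_B = 17.1 − 13 = 4.1.
Midpoints: Q̄_A = 2008.5, P̄_B = 15.05.
ε = (ΔQ_A/Q̄_A)/(ΔP_B/P̄_B) = (-679/2008.5)/(4.1/15.05) ≈ -1.24.

-1.24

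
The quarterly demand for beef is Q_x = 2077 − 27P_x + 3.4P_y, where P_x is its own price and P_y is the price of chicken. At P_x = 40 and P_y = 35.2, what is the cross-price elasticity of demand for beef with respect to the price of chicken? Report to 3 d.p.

At P_x = 40 and P_y = 35.2: Q_x = 1116.68.
∂Q_x/∂P_y = 3.4.
ε = (∂Q_x/∂P_y)(P_y/Q_x) = 3.4 × (35.2/1116.68) ≈ 0.107.
Since ε > 0, beef and chicken are substitutes.

0.107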